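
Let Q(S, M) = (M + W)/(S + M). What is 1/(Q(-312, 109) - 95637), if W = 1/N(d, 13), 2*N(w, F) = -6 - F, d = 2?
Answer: -3857/368873978 ≈ -1.0456e-5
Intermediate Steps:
N(w, F) = -3 - F/2 (N(w, F) = (-6 - F)/2 = -3 - F/2)
W = -2/19 (W = 1/(-3 - ½*13) = 1/(-3 - 13/2) = 1/(-19/2) = -2/19 ≈ -0.10526)
Q(S, M) = (-2/19 + M)/(M + S) (Q(S, M) = (M - 2/19)/(S + M) = (-2/19 + M)/(M + S))
1/(Q(-312, 109) - 95637) = 1/((-2/19 + 109)/(109 - 312) - 95637) = 1/((2069/19)/(-203) - 95637) = 1/(-1/203*2069/19 - 95637) = 1/(-2069/3857 - 95637) = 1/(-368873978/3857) = -3857/368873978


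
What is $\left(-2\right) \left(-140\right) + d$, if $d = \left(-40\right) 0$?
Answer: $280$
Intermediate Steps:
$d = 0$
$\left(-2\right) \left(-140\right) + d = \left(-2\right) \left(-140\right) + 0 = 280 + 0 = 280$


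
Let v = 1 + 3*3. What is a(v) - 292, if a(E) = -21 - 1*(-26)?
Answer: -287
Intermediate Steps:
v = 10 (v = 1 + 9 = 10)
a(E) = 5 (a(E) = -21 + 26 = 5)
a(v) - 292 = 5 - 292 = -287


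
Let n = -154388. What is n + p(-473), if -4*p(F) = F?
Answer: -617079/4 ≈ -1.5427e+5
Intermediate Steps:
p(F) = -F/4
n + p(-473) = -154388 - ¼*(-473) = -154388 + 473/4 = -617079/4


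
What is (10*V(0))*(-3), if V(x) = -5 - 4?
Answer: 270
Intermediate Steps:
V(x) = -9
(10*V(0))*(-3) = (10*(-9))*(-3) = -90*(-3) = 270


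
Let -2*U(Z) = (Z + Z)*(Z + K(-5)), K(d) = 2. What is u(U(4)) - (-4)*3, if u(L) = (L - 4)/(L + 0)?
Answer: 79/6 ≈ 13.167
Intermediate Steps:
U(Z) = -Z*(2 + Z) (U(Z) = -(Z + Z)*(Z + 2)/2 = -2*Z*(2 + Z)/2 = -Z*(2 + Z))
u(L) = (-4 + L)/L
u(U(4)) - (-4)*3 = (-4 - 1*4*(2 + 4))/((-1*4*(2 + 4))) - (-4)*3 = (-4 - 1*4*6)/((-1*4*6)) - 1*(-12) = (-4 - 24)/(-24) + 12 = -1/24*(-28) + 12 = 7/6 + 12 = 79/6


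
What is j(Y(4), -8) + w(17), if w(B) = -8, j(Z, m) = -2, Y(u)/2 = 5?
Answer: -10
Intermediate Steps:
Y(u) = 10 (Y(u) = 2*5 = 10)
j(Y(4), -8) + w(17) = -2 - 8 = -10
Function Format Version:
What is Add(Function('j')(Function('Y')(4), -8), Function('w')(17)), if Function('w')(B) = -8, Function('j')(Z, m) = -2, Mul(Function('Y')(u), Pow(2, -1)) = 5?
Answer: -10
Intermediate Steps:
Function('Y')(u) = 10 (Function('Y')(u) = Mul(2, 5) = 10)
Add(Function('j')(Function('Y')(4), -8), Function('w')(17)) = Add(-2, -8) = -10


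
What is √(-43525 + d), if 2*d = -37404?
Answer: I*√62227 ≈ 249.45*I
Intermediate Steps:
d = -18702 (d = (½)*(-37404) = -18702)
√(-43525 + d) = √(-43525 - 18702) = √(-62227) = I*√62227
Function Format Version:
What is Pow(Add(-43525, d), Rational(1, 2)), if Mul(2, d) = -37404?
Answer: Mul(I, Pow(62227, Rational(1, 2))) ≈ Mul(249.45, I)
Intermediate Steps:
d = -18702 (d = Mul(Rational(1, 2), -37404) = -18702)
Pow(Add(-43525, d), Rational(1, 2)) = Pow(Add(-43525, -18702), Rational(1, 2)) = Pow(-62227, Rational(1, 2)) = Mul(I, Pow(62227, Rational(1, 2)))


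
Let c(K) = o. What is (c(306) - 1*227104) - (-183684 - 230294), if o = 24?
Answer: 186898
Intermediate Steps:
c(K) = 24
(c(306) - 1*227104) - (-183684 - 230294) = (24 - 1*227104) - (-183684 - 230294) = (24 - 227104) - 1*(-413978) = -227080 + 413978 = 186898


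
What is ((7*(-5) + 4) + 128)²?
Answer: 9409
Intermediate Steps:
((7*(-5) + 4) + 128)² = ((-35 + 4) + 128)² = (-31 + 128)² = 97² = 9409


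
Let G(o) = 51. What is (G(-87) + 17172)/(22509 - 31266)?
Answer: -5741/2919 ≈ -1.9668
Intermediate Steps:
(G(-87) + 17172)/(22509 - 31266) = (51 + 17172)/(22509 - 31266) = 17223/(-8757) = 17223*(-1/8757) = -5741/2919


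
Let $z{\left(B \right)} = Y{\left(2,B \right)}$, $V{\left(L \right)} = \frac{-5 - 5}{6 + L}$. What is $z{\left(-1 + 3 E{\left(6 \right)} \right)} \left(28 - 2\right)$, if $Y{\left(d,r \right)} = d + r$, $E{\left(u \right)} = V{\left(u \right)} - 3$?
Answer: $-273$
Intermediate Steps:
$V{\left(L \right)} = - \frac{10}{6 + L}$
$E{\left(u \right)} = -3 - \frac{10}{6 + u}$ ($E{\left(u \right)} = - \frac{10}{6 + u} - 3 = -3 - \frac{10}{6 + u}$)
$z{\left(B \right)} = 2 + B$
$z{\left(-1 + 3 E{\left(6 \right)} \right)} \left(28 - 2\right) = \left(2 + \left(-1 + 3 \frac{-28 - 18}{6 + 6}\right)\right) \left(28 - 2\right) = \left(2 + \left(-1 + 3 \frac{-28 - 18}{12}\right)\right) \left(28 - 2\right) = \left(2 + \left(-1 + 3 \cdot \frac{1}{12} \left(-46\right)\right)\right) 26 = \left(2 + \left(-1 + 3 \left(- \frac{23}{6}\right)\right)\right) 26 = \left(2 - \frac{25}{2}\right) 26 = \left(- \frac{21}{2}\right) 26 = -273$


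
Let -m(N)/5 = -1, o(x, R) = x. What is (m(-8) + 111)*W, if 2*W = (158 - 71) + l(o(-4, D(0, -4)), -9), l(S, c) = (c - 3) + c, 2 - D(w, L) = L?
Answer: 3828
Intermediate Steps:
D(w, L) = 2 - L
m(N) = 5 (m(N) = -5*(-1) = 5)
l(S, c) = -3 + 2*c (l(S, c) = (-3 + c) + c = -3 + 2*c)
W = 33 (W = ((158 - 71) + (-3 + 2*(-9)))/2 = (87 + (-3 - 18))/2 = (87 - 21)/2 = (½)*66 = 33)
(m(-8) + 111)*W = (5 + 111)*33 = 116*33 = 3828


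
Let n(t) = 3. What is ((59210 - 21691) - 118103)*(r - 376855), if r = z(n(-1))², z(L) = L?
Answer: 30367758064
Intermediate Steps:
r = 9 (r = 3² = 9)
((59210 - 21691) - 118103)*(r - 376855) = ((59210 - 21691) - 118103)*(9 - 376855) = (37519 - 118103)*(-376846) = -80584*(-376846) = 30367758064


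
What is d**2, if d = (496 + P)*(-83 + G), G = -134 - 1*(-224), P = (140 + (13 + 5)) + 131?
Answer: 30195025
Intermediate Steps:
P = 289 (P = (140 + 18) + 131 = 158 + 131 = 289)
G = 90 (G = -134 + 224 = 90)
d = 5495 (d = (496 + 289)*(-83 + 90) = 785*7 = 5495)
d**2 = 5495**2 = 30195025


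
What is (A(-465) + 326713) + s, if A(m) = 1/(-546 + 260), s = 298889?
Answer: 178922171/286 ≈ 6.2560e+5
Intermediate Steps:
A(m) = -1/286 (A(m) = 1/(-286) = -1/286)
(A(-465) + 326713) + s = (-1/286 + 326713) + 298889 = 93439917/286 + 298889 = 178922171/286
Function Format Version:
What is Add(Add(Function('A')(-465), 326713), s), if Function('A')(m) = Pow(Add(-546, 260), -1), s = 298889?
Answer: Rational(178922171, 286) ≈ 6.2560e+5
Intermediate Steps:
Function('A')(m) = Rational(-1, 286) (Function('A')(m) = Pow(-286, -1) = Rational(-1, 286))
Add(Add(Function('A')(-465), 326713), s) = Add(Add(Rational(-1, 286), 326713), 298889) = Add(Rational(93439917, 286), 298889) = Rational(178922171, 286)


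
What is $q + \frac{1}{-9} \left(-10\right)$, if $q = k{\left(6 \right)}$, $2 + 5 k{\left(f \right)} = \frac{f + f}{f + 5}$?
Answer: $\frac{92}{99} \approx 0.92929$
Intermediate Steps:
$k{\left(f \right)} = - \frac{2}{5} + \frac{2 f}{5 \left(5 + f\right)}$ ($k{\left(f \right)} = - \frac{2}{5} + \frac{\left(f + f\right) \frac{1}{f + 5}}{5} = - \frac{2}{5} + \frac{2 f \frac{1}{5 + f}}{5} = - \frac{2}{5} + \frac{2 f}{5 \left(5 + f\right)}$)
$q = - \frac{2}{11}$ ($q = - \frac{2}{5 + 6} = - \frac{2}{11} \approx -0.18182$)
$q + \frac{1}{-9} \left(-10\right) = - \frac{2}{11} + \frac{1}{-9} \left(-10\right) = - \frac{2}{11} - - \frac{10}{9} = - \frac{2}{11} + \frac{10}{9} = \frac{92}{99}$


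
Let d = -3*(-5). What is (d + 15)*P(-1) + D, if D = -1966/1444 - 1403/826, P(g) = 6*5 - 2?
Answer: 124781889/149093 ≈ 836.94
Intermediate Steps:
P(g) = 28 (P(g) = 30 - 2 = 28)
d = 15
D = -456231/149093 (D = -1966*1/1444 - 1403*1/826 = -983/722 - 1403/826 = -456231/149093 ≈ -3.0600)
(d + 15)*P(-1) + D = (15 + 15)*28 - 456231/149093 = 30*28 - 456231/149093 = 840 - 456231/149093 = 124781889/149093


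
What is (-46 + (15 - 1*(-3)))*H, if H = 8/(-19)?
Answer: 224/19 ≈ 11.789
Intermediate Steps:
H = -8/19 (H = 8*(-1/19) = -8/19 ≈ -0.42105)
(-46 + (15 - 1*(-3)))*H = (-46 + (15 - 1*(-3)))*(-8/19) = (-46 + (15 + 3))*(-8/19) = (-46 + 18)*(-8/19) = -28*(-8/19) = 224/19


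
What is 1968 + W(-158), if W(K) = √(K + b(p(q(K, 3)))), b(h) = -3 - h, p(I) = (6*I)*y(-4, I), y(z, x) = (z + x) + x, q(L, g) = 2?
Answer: 1968 + I*√161 ≈ 1968.0 + 12.689*I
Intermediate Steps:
y(z, x) = z + 2*x (y(z, x) = (x + z) + x = z + 2*x)
p(I) = 6*I*(-4 + 2*I) (p(I) = (6*I)*(-4 + 2*I) = 6*I*(-4 + 2*I))
W(K) = √(-3 + K) (W(K) = √(K + (-3 - 12*2*(-2 + 2))) = √(K + (-3 - 12*2*0)) = √(K + (-3 - 1*0)) = √(K + (-3 + 0)) = √(K - 3) = √(-3 + K))
1968 + W(-158) = 1968 + √(-3 - 158) = 1968 + √(-161) = 1968 + I*√161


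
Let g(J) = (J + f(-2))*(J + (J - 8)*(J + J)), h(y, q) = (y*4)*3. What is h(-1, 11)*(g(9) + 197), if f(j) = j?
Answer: -4632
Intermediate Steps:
h(y, q) = 12*y (h(y, q) = (4*y)*3 = 12*y)
g(J) = (-2 + J)*(J + 2*J*(-8 + J)) (g(J) = (J - 2)*(J + (J - 8)*(J + J)) = (-2 + J)*(J + (-8 + J)*(2*J)) = (-2 + J)*(J + 2*J*(-8 + J)))
h(-1, 11)*(g(9) + 197) = (12*(-1))*(9*(30 - 19*9 + 2*9²) + 197) = -12*(9*(30 - 171 + 2*81) + 197) = -12*(9*(30 - 171 + 162) + 197) = -12*(9*21 + 197) = -12*(189 + 197) = -12*386 = -4632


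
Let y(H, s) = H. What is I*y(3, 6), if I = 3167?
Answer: 9501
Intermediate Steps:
I*y(3, 6) = 3167*3 = 9501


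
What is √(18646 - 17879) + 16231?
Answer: 16231 + √767 ≈ 16259.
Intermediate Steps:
√(18646 - 17879) + 16231 = √767 + 16231 = 16231 + √767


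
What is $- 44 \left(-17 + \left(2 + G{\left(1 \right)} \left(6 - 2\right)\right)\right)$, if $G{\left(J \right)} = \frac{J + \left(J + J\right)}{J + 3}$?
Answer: $528$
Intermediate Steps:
$G{\left(J \right)} = \frac{3 J}{3 + J}$ ($G{\left(J \right)} = \frac{J + 2 J}{3 + J} = \frac{3 J}{3 + J}$)
$- 44 \left(-17 + \left(2 + G{\left(1 \right)} \left(6 - 2\right)\right)\right) = - 44 \left(-17 + \left(2 + 3 \cdot 1 \frac{1}{3 + 1} \left(6 - 2\right)\right)\right) = - 44 \left(-17 + \left(2 + 3 \cdot 1 \cdot \frac{1}{4} \left(6 - 2\right)\right)\right) = - 44 \left(-17 + \left(2 + 3 \cdot 1 \cdot \frac{1}{4} \cdot 4\right)\right) = - 44 \left(-17 + \left(2 + \frac{3}{4} \cdot 4\right)\right) = - 44 \left(-17 + \left(2 + 3\right)\right) = - 44 \left(-17 + 5\right) = \left(-44\right) \left(-12\right) = 528$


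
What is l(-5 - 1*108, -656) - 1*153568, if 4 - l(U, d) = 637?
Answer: -154201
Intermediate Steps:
l(U, d) = -633 (l(U, d) = 4 - 1*637 = 4 - 637 = -633)
l(-5 - 1*108, -656) - 1*153568 = -633 - 1*153568 = -633 - 153568 = -154201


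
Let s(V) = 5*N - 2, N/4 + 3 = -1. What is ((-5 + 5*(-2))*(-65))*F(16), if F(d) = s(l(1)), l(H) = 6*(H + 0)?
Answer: -79950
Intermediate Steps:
N = -16 (N = -12 + 4*(-1) = -12 - 4 = -16)
l(H) = 6*H
s(V) = -82 (s(V) = 5*(-16) - 2 = -80 - 2 = -82)
F(d) = -82
((-5 + 5*(-2))*(-65))*F(16) = ((-5 + 5*(-2))*(-65))*(-82) = ((-5 - 10)*(-65))*(-82) = -15*(-65)*(-82) = 975*(-82) = -79950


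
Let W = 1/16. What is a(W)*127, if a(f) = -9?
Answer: -1143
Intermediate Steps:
W = 1/16 ≈ 0.062500
a(W)*127 = -9*127 = -1143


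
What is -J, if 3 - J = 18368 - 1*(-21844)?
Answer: 40209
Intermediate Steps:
J = -40209 (J = 3 - (18368 - 1*(-21844)) = 3 - (18368 + 21844) = 3 - 1*40212 = 3 - 40212 = -40209)
-J = -1*(-40209) = 40209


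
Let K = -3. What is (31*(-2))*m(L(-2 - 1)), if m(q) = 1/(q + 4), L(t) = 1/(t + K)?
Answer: -372/23 ≈ -16.174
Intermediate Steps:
L(t) = 1/(-3 + t) (L(t) = 1/(t - 3) = 1/(-3 + t))
m(q) = 1/(4 + q)
(31*(-2))*m(L(-2 - 1)) = (31*(-2))/(4 + 1/(-3 + (-2 - 1))) = -62/(4 + 1/(-3 - 3)) = -62/(4 + 1/(-6)) = -62/(4 - 1/6) = -62/23/6 = -62*6/23 = -372/23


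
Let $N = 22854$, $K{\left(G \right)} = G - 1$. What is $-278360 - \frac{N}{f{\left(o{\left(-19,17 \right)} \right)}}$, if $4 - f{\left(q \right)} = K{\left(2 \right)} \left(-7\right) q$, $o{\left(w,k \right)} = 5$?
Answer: $-278946$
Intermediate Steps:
$K{\left(G \right)} = -1 + G$
$f{\left(q \right)} = 4 + 7 q$ ($f{\left(q \right)} = 4 - \left(-1 + 2\right) \left(-7\right) q = 4 - 1 \left(-7\right) q = 4 - - 7 q = 4 + 7 q$)
$-278360 - \frac{N}{f{\left(o{\left(-19,17 \right)} \right)}} = -278360 - \frac{22854}{4 + 7 \cdot 5} = -278360 - \frac{22854}{4 + 35} = -278360 - \frac{22854}{39} = -278360 - 22854 \cdot \frac{1}{39} = -278360 - 586 = -278946$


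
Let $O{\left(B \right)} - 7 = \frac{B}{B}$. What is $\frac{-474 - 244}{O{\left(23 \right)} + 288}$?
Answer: $- \frac{359}{148} \approx -2.4257$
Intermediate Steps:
$O{\left(B \right)} = 8$ ($O{\left(B \right)} = 7 + \frac{B}{B} = 7 + 1 = 8$)
$\frac{-474 - 244}{O{\left(23 \right)} + 288} = \frac{-474 - 244}{8 + 288} = - \frac{718}{296} = \left(-718\right) \frac{1}{296} = - \frac{359}{148}$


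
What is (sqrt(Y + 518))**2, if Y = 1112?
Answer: 1630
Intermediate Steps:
(sqrt(Y + 518))**2 = (sqrt(1112 + 518))**2 = (sqrt(1630))**2 = 1630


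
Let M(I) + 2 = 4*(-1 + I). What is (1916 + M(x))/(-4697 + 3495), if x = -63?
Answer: -829/601 ≈ -1.3794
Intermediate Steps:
M(I) = -6 + 4*I (M(I) = -2 + 4*(-1 + I) = -2 + (-4 + 4*I) = -6 + 4*I)
(1916 + M(x))/(-4697 + 3495) = (1916 + (-6 + 4*(-63)))/(-4697 + 3495) = (1916 + (-6 - 252))/(-1202) = (1916 - 258)*(-1/1202) = 1658*(-1/1202) = -829/601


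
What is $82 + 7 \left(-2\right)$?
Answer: $68$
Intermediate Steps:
$82 + 7 \left(-2\right) = 82 - 14 = 68$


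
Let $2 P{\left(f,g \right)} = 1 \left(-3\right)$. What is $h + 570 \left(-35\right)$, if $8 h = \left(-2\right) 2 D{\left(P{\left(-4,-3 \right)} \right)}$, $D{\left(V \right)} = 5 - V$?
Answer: $- \frac{79813}{4} \approx -19953.0$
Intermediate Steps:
$P{\left(f,g \right)} = - \frac{3}{2}$ ($P{\left(f,g \right)} = \frac{1 \left(-3\right)}{2} = \frac{1}{2} \left(-3\right) = - \frac{3}{2}$)
$h = - \frac{13}{4}$ ($h = \frac{\left(-2\right) 2 \left(5 - - \frac{3}{2}\right)}{8} = \frac{\left(-4\right) \left(5 + \frac{3}{2}\right)}{8} = \frac{\left(-4\right) \frac{13}{2}}{8} = \frac{1}{8} \left(-26\right) = - \frac{13}{4} \approx -3.25$)
$h + 570 \left(-35\right) = - \frac{13}{4} + 570 \left(-35\right) = - \frac{13}{4} - 19950 = - \frac{79813}{4}$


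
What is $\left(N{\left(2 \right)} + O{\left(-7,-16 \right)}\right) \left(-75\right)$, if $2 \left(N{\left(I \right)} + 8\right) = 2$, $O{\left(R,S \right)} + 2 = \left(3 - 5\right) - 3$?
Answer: $1050$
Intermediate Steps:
$O{\left(R,S \right)} = -7$ ($O{\left(R,S \right)} = -2 + \left(\left(3 - 5\right) - 3\right) = -2 - 5 = -7$)
$N{\left(I \right)} = -7$ ($N{\left(I \right)} = -8 + \frac{1}{2} \cdot 2 = -8 + 1 = -7$)
$\left(N{\left(2 \right)} + O{\left(-7,-16 \right)}\right) \left(-75\right) = \left(-7 - 7\right) \left(-75\right) = \left(-14\right) \left(-75\right) = 1050$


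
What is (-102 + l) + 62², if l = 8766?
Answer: 12508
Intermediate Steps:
(-102 + l) + 62² = (-102 + 8766) + 62² = 8664 + 3844 = 12508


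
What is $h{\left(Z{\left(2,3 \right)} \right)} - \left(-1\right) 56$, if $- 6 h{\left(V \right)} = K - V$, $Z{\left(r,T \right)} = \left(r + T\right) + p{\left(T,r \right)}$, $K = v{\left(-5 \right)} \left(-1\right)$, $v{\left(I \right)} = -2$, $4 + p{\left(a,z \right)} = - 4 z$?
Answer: $\frac{109}{2} \approx 54.5$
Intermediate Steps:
$p{\left(a,z \right)} = -4 - 4 z$
$K = 2$ ($K = \left(-2\right) \left(-1\right) = 2$)
$Z{\left(r,T \right)} = -4 + T - 3 r$ ($Z{\left(r,T \right)} = \left(r + T\right) - \left(4 + 4 r\right) = \left(T + r\right) - \left(4 + 4 r\right) = -4 + T - 3 r$)
$h{\left(V \right)} = - \frac{1}{3} + \frac{V}{6}$ ($h{\left(V \right)} = - \frac{2 - V}{6} = - \frac{1}{3} + \frac{V}{6}$)
$h{\left(Z{\left(2,3 \right)} \right)} - \left(-1\right) 56 = \left(- \frac{1}{3} + \frac{-4 + 3 - 6}{6}\right) - \left(-1\right) 56 = \left(- \frac{1}{3} + \frac{-4 + 3 - 6}{6}\right) - -56 = \left(- \frac{1}{3} + \frac{1}{6} \left(-7\right)\right) + 56 = \left(- \frac{1}{3} - \frac{7}{6}\right) + 56 = - \frac{3}{2} + 56 = \frac{109}{2}$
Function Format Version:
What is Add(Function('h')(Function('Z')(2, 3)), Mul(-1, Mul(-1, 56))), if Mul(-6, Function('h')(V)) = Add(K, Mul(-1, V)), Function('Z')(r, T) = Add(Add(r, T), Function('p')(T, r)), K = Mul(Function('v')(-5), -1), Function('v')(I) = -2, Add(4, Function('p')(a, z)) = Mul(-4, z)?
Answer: Rational(109, 2) ≈ 54.500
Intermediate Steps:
Function('p')(a, z) = Add(-4, Mul(-4, z))
K = 2 (K = Mul(-2, -1) = 2)
Function('Z')(r, T) = Add(-4, T, Mul(-3, r)) (Function('Z')(r, T) = Add(Add(r, T), Add(-4, Mul(-4, r))) = Add(Add(T, r), Add(-4, Mul(-4, r))) = Add(-4, T, Mul(-3, r)))
Function('h')(V) = Add(Rational(-1, 3), Mul(Rational(1, 6), V)) (Function('h')(V) = Mul(Rational(-1, 6), Add(2, Mul(-1, V))) = Add(Rational(-1, 3), Mul(Rational(1, 6), V)))
Add(Function('h')(Function('Z')(2, 3)), Mul(-1, Mul(-1, 56))) = Add(Add(Rational(-1, 3), Mul(Rational(1, 6), Add(-4, 3, Mul(-3, 2)))), Mul(-1, Mul(-1, 56))) = Add(Add(Rational(-1, 3), Mul(Rational(1, 6), Add(-4, 3, -6))), Mul(-1, -56)) = Add(Add(Rational(-1, 3), Mul(Rational(1, 6), -7)), 56) = Add(Add(Rational(-1, 3), Rational(-7, 6)), 56) = Add(Rational(-3, 2), 56) = Rational(109, 2)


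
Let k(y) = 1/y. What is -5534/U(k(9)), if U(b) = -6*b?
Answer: 8301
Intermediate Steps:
-5534/U(k(9)) = -5534/((-6/9)) = -5534/((-6*1/9)) = -5534/(-2/3) = -5534*(-3/2) = 8301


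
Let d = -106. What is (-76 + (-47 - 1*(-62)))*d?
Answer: 6466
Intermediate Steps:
(-76 + (-47 - 1*(-62)))*d = (-76 + (-47 - 1*(-62)))*(-106) = (-76 + (-47 + 62))*(-106) = (-76 + 15)*(-106) = -61*(-106) = 6466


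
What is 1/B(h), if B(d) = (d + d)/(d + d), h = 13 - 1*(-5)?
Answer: 1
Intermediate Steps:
h = 18 (h = 13 + 5 = 18)
B(d) = 1 (B(d) = (2*d)/((2*d)) = (2*d)*(1/(2*d)) = 1)
1/B(h) = 1/1 = 1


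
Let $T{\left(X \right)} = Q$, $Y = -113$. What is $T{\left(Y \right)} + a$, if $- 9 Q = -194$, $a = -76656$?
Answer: $- \frac{689710}{9} \approx -76635.0$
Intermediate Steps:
$Q = \frac{194}{9}$ ($Q = \left(- \frac{1}{9}\right) \left(-194\right) = \frac{194}{9} \approx 21.556$)
$T{\left(X \right)} = \frac{194}{9}$
$T{\left(Y \right)} + a = \frac{194}{9} - 76656 = - \frac{689710}{9}$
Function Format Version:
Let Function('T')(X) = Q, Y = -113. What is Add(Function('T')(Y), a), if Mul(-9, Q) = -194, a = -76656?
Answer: Rational(-689710, 9) ≈ -76635.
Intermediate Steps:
Q = Rational(194, 9) (Q = Mul(Rational(-1, 9), -194) = Rational(194, 9) ≈ 21.556)
Function('T')(X) = Rational(194, 9)
Add(Function('T')(Y), a) = Add(Rational(194, 9), -76656) = Rational(-689710, 9)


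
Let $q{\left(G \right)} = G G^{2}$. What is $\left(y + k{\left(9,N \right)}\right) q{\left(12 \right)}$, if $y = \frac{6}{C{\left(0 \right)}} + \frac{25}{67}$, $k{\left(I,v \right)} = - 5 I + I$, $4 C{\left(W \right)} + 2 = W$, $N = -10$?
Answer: $- \frac{5514048}{67} \approx -82299.0$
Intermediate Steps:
$C{\left(W \right)} = - \frac{1}{2} + \frac{W}{4}$
$q{\left(G \right)} = G^{3}$
$k{\left(I,v \right)} = - 4 I$
$y = - \frac{779}{67}$ ($y = \frac{6}{- \frac{1}{2} + \frac{1}{4} \cdot 0} + \frac{25}{67} = \frac{6}{- \frac{1}{2} + 0} + 25 \cdot \frac{1}{67} = \frac{6}{- \frac{1}{2}} + \frac{25}{67} = 6 \left(-2\right) + \frac{25}{67} = -12 + \frac{25}{67} = - \frac{779}{67} \approx -11.627$)
$\left(y + k{\left(9,N \right)}\right) q{\left(12 \right)} = \left(- \frac{779}{67} - 36\right) 12^{3} = \left(- \frac{779}{67} - 36\right) 1728 = \left(- \frac{3191}{67}\right) 1728 = - \frac{5514048}{67}$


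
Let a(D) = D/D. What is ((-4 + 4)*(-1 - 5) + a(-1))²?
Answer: 1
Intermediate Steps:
a(D) = 1
((-4 + 4)*(-1 - 5) + a(-1))² = ((-4 + 4)*(-1 - 5) + 1)² = (0*(-6) + 1)² = (0 + 1)² = 1² = 1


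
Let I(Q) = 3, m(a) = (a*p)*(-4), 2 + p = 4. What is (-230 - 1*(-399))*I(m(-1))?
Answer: 507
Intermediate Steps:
p = 2 (p = -2 + 4 = 2)
m(a) = -8*a (m(a) = (a*2)*(-4) = (2*a)*(-4) = -8*a)
(-230 - 1*(-399))*I(m(-1)) = (-230 - 1*(-399))*3 = (-230 + 399)*3 = 169*3 = 507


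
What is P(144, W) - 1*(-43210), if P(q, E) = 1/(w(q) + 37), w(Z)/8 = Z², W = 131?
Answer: 7169619251/165925 ≈ 43210.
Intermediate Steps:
w(Z) = 8*Z²
P(q, E) = 1/(37 + 8*q²) (P(q, E) = 1/(8*q² + 37) = 1/(37 + 8*q²))
P(144, W) - 1*(-43210) = 1/(37 + 8*144²) - 1*(-43210) = 1/(37 + 8*20736) + 43210 = 1/(37 + 165888) + 43210 = 1/165925 + 43210 = 7169619251/165925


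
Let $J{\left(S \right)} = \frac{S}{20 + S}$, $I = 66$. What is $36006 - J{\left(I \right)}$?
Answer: $\frac{1548225}{43} \approx 36005.0$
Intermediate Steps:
$J{\left(S \right)} = \frac{S}{20 + S}$
$36006 - J{\left(I \right)} = 36006 - \frac{66}{20 + 66} = 36006 - \frac{66}{86} = 36006 - 66 \cdot \frac{1}{86} = 36006 - \frac{33}{43} = \frac{1548225}{43}$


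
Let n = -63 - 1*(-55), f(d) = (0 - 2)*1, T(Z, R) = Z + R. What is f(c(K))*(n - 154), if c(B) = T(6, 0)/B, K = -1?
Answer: 324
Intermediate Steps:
T(Z, R) = R + Z
c(B) = 6/B (c(B) = (0 + 6)/B = 6/B)
f(d) = -2 (f(d) = -2*1 = -2)
n = -8 (n = -63 + 55 = -8)
f(c(K))*(n - 154) = -2*(-8 - 154) = -2*(-162) = 324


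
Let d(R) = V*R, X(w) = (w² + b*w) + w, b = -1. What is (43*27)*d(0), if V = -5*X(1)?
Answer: 0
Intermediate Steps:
X(w) = w² (X(w) = (w² - w) + w = w²)
V = -5 (V = -5*1² = -5*1 = -5)
d(R) = -5*R
(43*27)*d(0) = (43*27)*(-5*0) = 1161*0 = 0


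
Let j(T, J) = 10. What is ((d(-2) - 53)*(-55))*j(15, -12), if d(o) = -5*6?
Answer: 45650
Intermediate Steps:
d(o) = -30
((d(-2) - 53)*(-55))*j(15, -12) = ((-30 - 53)*(-55))*10 = -83*(-55)*10 = 4565*10 = 45650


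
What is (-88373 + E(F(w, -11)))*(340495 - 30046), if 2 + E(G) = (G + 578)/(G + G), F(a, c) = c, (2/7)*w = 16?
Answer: -603766492833/22 ≈ -2.7444e+10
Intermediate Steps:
w = 56 (w = (7/2)*16 = 56)
E(G) = -2 + (578 + G)/(2*G) (E(G) = -2 + (G + 578)/(G + G) = -2 + (578 + G)/((2*G)) = -2 + (578 + G)*(1/(2*G)) = -2 + (578 + G)/(2*G))
(-88373 + E(F(w, -11)))*(340495 - 30046) = (-88373 + (-3/2 + 289/(-11)))*(340495 - 30046) = (-88373 + (-3/2 + 289*(-1/11)))*310449 = (-88373 + (-3/2 - 289/11))*310449 = (-88373 - 611/22)*310449 = -1944817/22*310449 = -603766492833/22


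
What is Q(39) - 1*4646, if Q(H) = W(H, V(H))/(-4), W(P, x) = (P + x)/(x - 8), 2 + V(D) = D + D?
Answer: -1263827/272 ≈ -4646.4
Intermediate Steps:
V(D) = -2 + 2*D (V(D) = -2 + (D + D) = -2 + 2*D)
W(P, x) = (P + x)/(-8 + x)
Q(H) = -(-2 + 3*H)/(4*(-10 + 2*H)) (Q(H) = ((H + (-2 + 2*H))/(-8 + (-2 + 2*H)))/(-4) = ((-2 + 3*H)/(-10 + 2*H))*(-1/4) = -(-2 + 3*H)/(4*(-10 + 2*H)))
Q(39) - 1*4646 = (2 - 3*39)/(8*(-5 + 39)) - 1*4646 = (1/8)*(2 - 117)/34 - 4646 = (1/8)*(1/34)*(-115) - 4646 = -115/272 - 4646 = -1263827/272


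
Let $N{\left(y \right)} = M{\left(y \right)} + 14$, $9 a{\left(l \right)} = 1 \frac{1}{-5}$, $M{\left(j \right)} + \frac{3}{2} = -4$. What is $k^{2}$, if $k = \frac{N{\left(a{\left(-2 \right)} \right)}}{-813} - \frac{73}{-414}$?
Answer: $\frac{86583025}{3146873409} \approx 0.027514$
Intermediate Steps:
$M{\left(j \right)} = - \frac{11}{2}$ ($M{\left(j \right)} = - \frac{3}{2} - 4 = - \frac{11}{2}$)
$a{\left(l \right)} = - \frac{1}{45}$ ($a{\left(l \right)} = \frac{1 \frac{1}{-5}}{9} = \frac{1 \left(- \frac{1}{5}\right)}{9} = \frac{1}{9} \left(- \frac{1}{5}\right) = - \frac{1}{45}$)
$N{\left(y \right)} = \frac{17}{2}$ ($N{\left(y \right)} = - \frac{11}{2} + 14 = \frac{17}{2}$)
$k = \frac{9305}{56097}$ ($k = \frac{17}{2 \left(-813\right)} - \frac{73}{-414} = \frac{17}{2} \left(- \frac{1}{813}\right) - - \frac{73}{414} = - \frac{17}{1626} + \frac{73}{414} = \frac{9305}{56097} \approx 0.16587$)
$k^{2} = \left(\frac{9305}{56097}\right)^{2} = \frac{86583025}{3146873409}$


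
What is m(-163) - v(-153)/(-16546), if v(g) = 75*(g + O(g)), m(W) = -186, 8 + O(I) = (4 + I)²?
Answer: -712278/8273 ≈ -86.097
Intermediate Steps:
O(I) = -8 + (4 + I)²
v(g) = -600 + 75*g + 75*(4 + g)² (v(g) = 75*(g + (-8 + (4 + g)²)) = 75*(-8 + g + (4 + g)²) = -600 + 75*g + 75*(4 + g)²)
m(-163) - v(-153)/(-16546) = -186 - (-600 + 75*(-153) + 75*(4 - 153)²)/(-16546) = -186 - (-600 - 11475 + 75*(-149)²)*(-1)/16546 = -186 - (-600 - 11475 + 75*22201)*(-1)/16546 = -186 - (-600 - 11475 + 1665075)*(-1)/16546 = -186 - 1653000*(-1)/16546 = -186 - 1*(-826500/8273) = -186 + 826500/8273 = -712278/8273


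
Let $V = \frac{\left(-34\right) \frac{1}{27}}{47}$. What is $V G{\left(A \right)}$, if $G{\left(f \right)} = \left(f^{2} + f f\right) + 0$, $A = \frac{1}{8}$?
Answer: $- \frac{17}{20304} \approx -0.00083727$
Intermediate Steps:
$A = \frac{1}{8} \approx 0.125$
$G{\left(f \right)} = 2 f^{2}$ ($G{\left(f \right)} = \left(f^{2} + f^{2}\right) + 0 = 2 f^{2} + 0 = 2 f^{2}$)
$V = - \frac{34}{1269}$ ($V = \left(-34\right) \frac{1}{27} \cdot \frac{1}{47} = \left(- \frac{34}{27}\right) \frac{1}{47} = - \frac{34}{1269} \approx -0.026793$)
$V G{\left(A \right)} = - \frac{34 \cdot \frac{2}{64}}{1269} = - \frac{34 \cdot 2 \cdot \frac{1}{64}}{1269} = \left(- \frac{34}{1269}\right) \frac{1}{32} = - \frac{17}{20304}$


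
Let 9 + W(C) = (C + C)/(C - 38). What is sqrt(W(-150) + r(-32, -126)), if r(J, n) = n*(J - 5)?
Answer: 19*sqrt(28482)/47 ≈ 68.225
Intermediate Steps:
r(J, n) = n*(-5 + J)
W(C) = -9 + 2*C/(-38 + C) (W(C) = -9 + (C + C)/(C - 38) = -9 + (2*C)/(-38 + C) = -9 + 2*C/(-38 + C))
sqrt(W(-150) + r(-32, -126)) = sqrt((342 - 7*(-150))/(-38 - 150) - 126*(-5 - 32)) = sqrt((342 + 1050)/(-188) - 126*(-37)) = sqrt(-1/188*1392 + 4662) = sqrt(-348/47 + 4662) = sqrt(218766/47) = 19*sqrt(28482)/47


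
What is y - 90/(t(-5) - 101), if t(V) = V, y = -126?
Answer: -6633/53 ≈ -125.15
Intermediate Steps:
y - 90/(t(-5) - 101) = -126 - 90/(-5 - 101) = -126 - 90/(-106) = -126 - 90*(-1/106) = -126 + 45/53 = -6633/53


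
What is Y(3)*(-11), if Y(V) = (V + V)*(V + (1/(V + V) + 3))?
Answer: -407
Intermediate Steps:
Y(V) = 2*V*(3 + V + 1/(2*V)) (Y(V) = (2*V)*(V + (1/(2*V) + 3)) = (2*V)*(V + (3 + 1/(2*V))) = (2*V)*(3 + V + 1/(2*V)) = 2*V*(3 + V + 1/(2*V)))
Y(3)*(-11) = (1 + 2*3² + 6*3)*(-11) = (1 + 2*9 + 18)*(-11) = (1 + 18 + 18)*(-11) = 37*(-11) = -407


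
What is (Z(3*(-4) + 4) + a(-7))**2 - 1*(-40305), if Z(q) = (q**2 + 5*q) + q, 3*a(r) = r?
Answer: 364426/9 ≈ 40492.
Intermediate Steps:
a(r) = r/3
Z(q) = q**2 + 6*q
(Z(3*(-4) + 4) + a(-7))**2 - 1*(-40305) = ((3*(-4) + 4)*(6 + (3*(-4) + 4)) + (1/3)*(-7))**2 - 1*(-40305) = ((-12 + 4)*(6 + (-12 + 4)) - 7/3)**2 + 40305 = (-8*(6 - 8) - 7/3)**2 + 40305 = (-8*(-2) - 7/3)**2 + 40305 = (16 - 7/3)**2 + 40305 = (41/3)**2 + 40305 = 1681/9 + 40305 = 364426/9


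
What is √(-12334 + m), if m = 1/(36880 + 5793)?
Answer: I*√22460028071613/42673 ≈ 111.06*I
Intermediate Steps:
m = 1/42673 ≈ 2.3434e-5
√(-12334 + m) = √(-12334 + 1/42673) = √(-526328781/42673) = I*√22460028071613/42673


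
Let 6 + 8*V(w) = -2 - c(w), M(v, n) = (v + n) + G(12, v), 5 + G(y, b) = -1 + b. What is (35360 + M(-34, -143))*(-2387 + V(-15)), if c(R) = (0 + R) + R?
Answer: -335158791/4 ≈ -8.3790e+7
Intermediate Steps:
c(R) = 2*R (c(R) = R + R = 2*R)
G(y, b) = -6 + b (G(y, b) = -5 + (-1 + b) = -6 + b)
M(v, n) = -6 + n + 2*v (M(v, n) = (v + n) + (-6 + v) = (n + v) + (-6 + v) = -6 + n + 2*v)
V(w) = -1 - w/4 (V(w) = -3/4 + (-2 - 2*w)/8 = -3/4 + (-1/4 - w/4) = -1 - w/4)
(35360 + M(-34, -143))*(-2387 + V(-15)) = (35360 + (-6 - 143 + 2*(-34)))*(-2387 + (-1 - 1/4*(-15))) = (35360 + (-6 - 143 - 68))*(-2387 + (-1 + 15/4)) = (35360 - 217)*(-2387 + 11/4) = 35143*(-9537/4) = -335158791/4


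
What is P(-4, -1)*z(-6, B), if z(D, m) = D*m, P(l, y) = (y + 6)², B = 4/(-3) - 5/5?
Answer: 350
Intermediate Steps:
B = -7/3 (B = 4*(-⅓) - 5*⅕ = -4/3 - 1 = -7/3 ≈ -2.3333)
P(l, y) = (6 + y)²
P(-4, -1)*z(-6, B) = (6 - 1)²*(-6*(-7/3)) = 5²*14 = 25*14 = 350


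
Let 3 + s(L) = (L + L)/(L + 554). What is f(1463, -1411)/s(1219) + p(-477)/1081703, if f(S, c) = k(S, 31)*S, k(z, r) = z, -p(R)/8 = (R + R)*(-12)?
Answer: -4104927110639115/3116386343 ≈ -1.3172e+6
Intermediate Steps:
p(R) = 192*R (p(R) = -8*(R + R)*(-12) = -8*2*R*(-12) = -(-192)*R = 192*R)
s(L) = -3 + 2*L/(554 + L) (s(L) = -3 + (L + L)/(L + 554) = -3 + (2*L)/(554 + L) = -3 + 2*L/(554 + L))
f(S, c) = S² (f(S, c) = S*S = S²)
f(1463, -1411)/s(1219) + p(-477)/1081703 = 1463²/(((-1662 - 1*1219)/(554 + 1219))) + (192*(-477))/1081703 = 2140369/(((-1662 - 1219)/1773)) - 91584*1/1081703 = 2140369/(((1/1773)*(-2881))) - 91584/1081703 = 2140369/(-2881/1773) - 91584/1081703 = 2140369*(-1773/2881) - 91584/1081703 = -3794874237/2881 - 91584/1081703 = -4104927110639115/3116386343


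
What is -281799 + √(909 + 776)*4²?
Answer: -281799 + 16*√1685 ≈ -2.8114e+5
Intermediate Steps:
-281799 + √(909 + 776)*4² = -281799 + √1685*16 = -281799 + 16*√1685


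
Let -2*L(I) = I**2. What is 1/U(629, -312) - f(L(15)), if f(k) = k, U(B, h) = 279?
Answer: 62777/558 ≈ 112.50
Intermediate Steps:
L(I) = -I**2/2
1/U(629, -312) - f(L(15)) = 1/279 - (-1)*15**2/2 = 1/279 - (-1)*225/2 = 1/279 - 1*(-225/2) = 1/279 + 225/2 = 62777/558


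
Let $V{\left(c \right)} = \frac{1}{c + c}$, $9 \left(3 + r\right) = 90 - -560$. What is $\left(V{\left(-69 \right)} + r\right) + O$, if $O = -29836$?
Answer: $- \frac{12323449}{414} \approx -29767.0$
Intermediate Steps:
$r = \frac{623}{9}$ ($r = -3 + \frac{90 - -560}{9} = -3 + \frac{90 + 560}{9} = -3 + \frac{1}{9} \cdot 650 = -3 + \frac{650}{9} = \frac{623}{9} \approx 69.222$)
$V{\left(c \right)} = \frac{1}{2 c}$
$\left(V{\left(-69 \right)} + r\right) + O = \left(\frac{1}{2 \left(-69\right)} + \frac{623}{9}\right) - 29836 = \left(\frac{1}{2} \left(- \frac{1}{69}\right) + \frac{623}{9}\right) - 29836 = \left(- \frac{1}{138} + \frac{623}{9}\right) - 29836 = \frac{28655}{414} - 29836 = - \frac{12323449}{414}$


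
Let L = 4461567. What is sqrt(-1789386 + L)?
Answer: 3*sqrt(296909) ≈ 1634.7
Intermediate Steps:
sqrt(-1789386 + L) = sqrt(-1789386 + 4461567) = sqrt(2672181) = 3*sqrt(296909)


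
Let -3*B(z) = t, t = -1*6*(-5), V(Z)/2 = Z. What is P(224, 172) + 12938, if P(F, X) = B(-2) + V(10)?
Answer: 12948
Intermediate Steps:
V(Z) = 2*Z
t = 30 (t = -6*(-5) = 30)
B(z) = -10 (B(z) = -1/3*30 = -10)
P(F, X) = 10 (P(F, X) = -10 + 2*10 = -10 + 20 = 10)
P(224, 172) + 12938 = 10 + 12938 = 12948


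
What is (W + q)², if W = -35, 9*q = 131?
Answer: 33856/81 ≈ 417.98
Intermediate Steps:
q = 131/9 (q = (⅑)*131 = 131/9 ≈ 14.556)
(W + q)² = (-35 + 131/9)² = (-184/9)² = 33856/81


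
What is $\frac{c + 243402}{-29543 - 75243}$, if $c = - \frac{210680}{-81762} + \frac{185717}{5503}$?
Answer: $- \frac{54765867925183}{23573511832398} \approx -2.3232$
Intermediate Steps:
$c = \frac{8171982697}{224968143}$ ($c = \left(-210680\right) \left(- \frac{1}{81762}\right) + 185717 \cdot \frac{1}{5503} = \frac{105340}{40881} + \frac{185717}{5503} = \frac{8171982697}{224968143} \approx 36.325$)
$\frac{c + 243402}{-29543 - 75243} = \frac{\frac{8171982697}{224968143} + 243402}{-29543 - 75243} = \frac{54765867925183}{224968143 \left(-104786\right)} = \frac{54765867925183}{224968143} \left(- \frac{1}{104786}\right) = - \frac{54765867925183}{23573511832398}$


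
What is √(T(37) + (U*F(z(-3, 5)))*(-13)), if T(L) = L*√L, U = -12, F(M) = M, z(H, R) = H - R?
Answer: √(-1248 + 37*√37) ≈ 31.983*I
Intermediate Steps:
T(L) = L^(3/2)
√(T(37) + (U*F(z(-3, 5)))*(-13)) = √(37^(3/2) - 12*(-3 - 1*5)*(-13)) = √(37*√37 - 12*(-3 - 5)*(-13)) = √(37*√37 - 12*(-8)*(-13)) = √(37*√37 + 96*(-13)) = √(37*√37 - 1248) = √(-1248 + 37*√37)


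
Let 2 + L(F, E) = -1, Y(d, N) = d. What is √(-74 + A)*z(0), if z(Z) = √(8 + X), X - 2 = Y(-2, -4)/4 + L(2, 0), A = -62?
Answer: 2*I*√221 ≈ 29.732*I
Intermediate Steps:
L(F, E) = -3 (L(F, E) = -2 - 1 = -3)
X = -3/2 (X = 2 + (-2/4 - 3) = 2 + (-2*¼ - 3) = 2 + (-½ - 3) = 2 - 7/2 = -3/2 ≈ -1.5000)
z(Z) = √26/2 (z(Z) = √(8 - 3/2) = √(13/2) = √26/2)
√(-74 + A)*z(0) = √(-74 - 62)*(√26/2) = √(-136)*(√26/2) = (2*I*√34)*(√26/2) = 2*I*√221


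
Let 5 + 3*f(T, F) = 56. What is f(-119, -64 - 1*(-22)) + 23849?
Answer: 23866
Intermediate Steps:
f(T, F) = 17 (f(T, F) = -5/3 + (⅓)*56 = -5/3 + 56/3 = 17)
f(-119, -64 - 1*(-22)) + 23849 = 17 + 23849 = 23866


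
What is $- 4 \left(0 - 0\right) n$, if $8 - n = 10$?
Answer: $0$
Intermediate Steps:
$n = -2$ ($n = 8 - 10 = -2$)
$- 4 \left(0 - 0\right) n = - 4 \left(0 - 0\right) \left(-2\right) = - 4 \left(0 + 0\right) \left(-2\right) = \left(-4\right) 0 \left(-2\right) = 0 \left(-2\right) = 0$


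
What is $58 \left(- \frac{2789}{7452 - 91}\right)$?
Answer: $- \frac{161762}{7361} \approx -21.976$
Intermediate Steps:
$58 \left(- \frac{2789}{7452 - 91}\right) = 58 \left(- \frac{2789}{7361}\right) = - \frac{161762}{7361}$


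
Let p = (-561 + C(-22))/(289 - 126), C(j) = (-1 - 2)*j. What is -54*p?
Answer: 26730/163 ≈ 163.99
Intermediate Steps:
C(j) = -3*j
p = -495/163 (p = (-561 - 3*(-22))/(289 - 126) = (-561 + 66)/163 = -495*1/163 = -495/163 ≈ -3.0368)
-54*p = -54*(-495/163) = 26730/163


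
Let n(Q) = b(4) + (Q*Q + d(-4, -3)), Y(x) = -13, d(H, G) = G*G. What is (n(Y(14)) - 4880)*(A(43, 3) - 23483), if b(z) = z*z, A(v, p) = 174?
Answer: 109225974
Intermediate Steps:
d(H, G) = G²
b(z) = z²
n(Q) = 25 + Q² (n(Q) = 4² + (Q*Q + (-3)²) = 16 + (Q² + 9) = 16 + (9 + Q²) = 25 + Q²)
(n(Y(14)) - 4880)*(A(43, 3) - 23483) = ((25 + (-13)²) - 4880)*(174 - 23483) = ((25 + 169) - 4880)*(-23309) = (194 - 4880)*(-23309) = -4686*(-23309) = 109225974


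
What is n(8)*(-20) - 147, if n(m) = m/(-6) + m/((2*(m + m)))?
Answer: -376/3 ≈ -125.33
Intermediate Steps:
n(m) = 1/4 - m/6 (n(m) = m*(-1/6) + m/((2*(2*m))) = -m/6 + m/((4*m)) = -m/6 + m*(1/(4*m)) = -m/6 + 1/4 = 1/4 - m/6)
n(8)*(-20) - 147 = (1/4 - 1/6*8)*(-20) - 147 = (1/4 - 4/3)*(-20) - 147 = -13/12*(-20) - 147 = 65/3 - 147 = -376/3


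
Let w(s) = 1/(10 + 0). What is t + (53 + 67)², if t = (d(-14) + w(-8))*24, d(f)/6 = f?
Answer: 61932/5 ≈ 12386.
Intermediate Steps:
d(f) = 6*f
w(s) = ⅒ (w(s) = 1/10 = ⅒)
t = -10068/5 (t = (6*(-14) + ⅒)*24 = (-84 + ⅒)*24 = -839/10*24 = -10068/5 ≈ -2013.6)
t + (53 + 67)² = -10068/5 + (53 + 67)² = -10068/5 + 120² = -10068/5 + 14400 = 61932/5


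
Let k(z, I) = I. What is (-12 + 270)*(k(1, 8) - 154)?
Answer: -37668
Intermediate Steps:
(-12 + 270)*(k(1, 8) - 154) = (-12 + 270)*(8 - 154) = 258*(-146) = -37668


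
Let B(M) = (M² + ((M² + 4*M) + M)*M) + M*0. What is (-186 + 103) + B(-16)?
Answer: -2643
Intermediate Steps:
B(M) = M² + M*(M² + 5*M) (B(M) = (M² + (M² + 5*M)*M) + 0 = (M² + M*(M² + 5*M)) + 0 = M² + M*(M² + 5*M))
(-186 + 103) + B(-16) = (-186 + 103) + (-16)²*(6 - 16) = -83 + 256*(-10) = -83 - 2560 = -2643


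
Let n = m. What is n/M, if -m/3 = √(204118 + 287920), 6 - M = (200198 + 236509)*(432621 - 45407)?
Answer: √492038/56366354764 ≈ 1.2445e-8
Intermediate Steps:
M = -169099064292 (M = 6 - (200198 + 236509)*(432621 - 45407) = 6 - 436707*387214 = 6 - 1*169099064298 = 6 - 169099064298 = -169099064292)
m = -3*√492038 (m = -3*√(204118 + 287920) = -3*√492038 ≈ -2104.4)
n = -3*√492038 ≈ -2104.4
n/M = -3*√492038/(-169099064292) = -3*√492038*(-1/169099064292) = √492038/56366354764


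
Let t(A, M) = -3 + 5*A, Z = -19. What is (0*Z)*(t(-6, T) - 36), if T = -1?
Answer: 0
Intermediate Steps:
(0*Z)*(t(-6, T) - 36) = (0*(-19))*((-3 + 5*(-6)) - 36) = 0*((-3 - 30) - 36) = 0*(-33 - 36) = 0*(-69) = 0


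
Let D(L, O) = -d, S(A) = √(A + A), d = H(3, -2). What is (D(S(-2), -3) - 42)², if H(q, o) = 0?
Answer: 1764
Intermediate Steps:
d = 0
S(A) = √2*√A (S(A) = √(2*A) = √2*√A)
D(L, O) = 0 (D(L, O) = -1*0 = 0)
(D(S(-2), -3) - 42)² = (0 - 42)² = (-42)² = 1764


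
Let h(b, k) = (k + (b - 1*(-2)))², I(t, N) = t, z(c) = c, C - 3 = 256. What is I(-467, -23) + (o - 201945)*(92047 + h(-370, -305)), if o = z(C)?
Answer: -109914030003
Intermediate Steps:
C = 259 (C = 3 + 256 = 259)
o = 259
h(b, k) = (2 + b + k)² (h(b, k) = (k + (b + 2))² = (k + (2 + b))² = (2 + b + k)²)
I(-467, -23) + (o - 201945)*(92047 + h(-370, -305)) = -467 + (259 - 201945)*(92047 + (2 - 370 - 305)²) = -467 - 201686*(92047 + (-673)²) = -467 - 201686*(92047 + 452929) = -467 - 201686*544976 = -467 - 109914029536 = -109914030003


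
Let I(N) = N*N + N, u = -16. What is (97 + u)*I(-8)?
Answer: 4536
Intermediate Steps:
I(N) = N + N² (I(N) = N² + N = N + N²)
(97 + u)*I(-8) = (97 - 16)*(-8*(1 - 8)) = 81*(-8*(-7)) = 81*56 = 4536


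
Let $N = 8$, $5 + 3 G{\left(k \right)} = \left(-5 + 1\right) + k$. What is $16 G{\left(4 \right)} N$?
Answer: $- \frac{640}{3} \approx -213.33$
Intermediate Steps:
$G{\left(k \right)} = -3 + \frac{k}{3}$ ($G{\left(k \right)} = - \frac{5}{3} + \frac{\left(-5 + 1\right) + k}{3} = - \frac{5}{3} + \frac{-4 + k}{3} = - \frac{5}{3} + \left(- \frac{4}{3} + \frac{k}{3}\right) = -3 + \frac{k}{3}$)
$16 G{\left(4 \right)} N = 16 \left(-3 + \frac{1}{3} \cdot 4\right) 8 = 16 \left(-3 + \frac{4}{3}\right) 8 = 16 \left(- \frac{5}{3}\right) 8 = \left(- \frac{80}{3}\right) 8 = - \frac{640}{3}$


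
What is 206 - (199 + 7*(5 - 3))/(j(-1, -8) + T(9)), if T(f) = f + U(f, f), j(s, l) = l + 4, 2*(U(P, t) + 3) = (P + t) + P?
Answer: 5960/31 ≈ 192.26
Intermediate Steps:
U(P, t) = -3 + P + t/2 (U(P, t) = -3 + ((P + t) + P)/2 = -3 + (t + 2*P)/2 = -3 + (P + t/2) = -3 + P + t/2)
j(s, l) = 4 + l
T(f) = -3 + 5*f/2 (T(f) = f + (-3 + f + f/2) = f + (-3 + 3*f/2) = -3 + 5*f/2)
206 - (199 + 7*(5 - 3))/(j(-1, -8) + T(9)) = 206 - (199 + 7*(5 - 3))/((4 - 8) + (-3 + (5/2)*9)) = 206 - (199 + 7*2)/(-4 + (-3 + 45/2)) = 206 - (199 + 14)/(-4 + 39/2) = 206 - 213/31/2 = 206 - 213*2/31 = 206 - 1*426/31 = 206 - 426/31 = 5960/31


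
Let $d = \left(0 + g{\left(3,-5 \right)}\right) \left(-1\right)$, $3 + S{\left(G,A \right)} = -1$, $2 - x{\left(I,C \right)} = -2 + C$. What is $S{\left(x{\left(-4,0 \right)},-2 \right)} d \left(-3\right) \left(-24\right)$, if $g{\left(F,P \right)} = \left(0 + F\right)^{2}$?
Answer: $2592$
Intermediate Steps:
$x{\left(I,C \right)} = 4 - C$ ($x{\left(I,C \right)} = 2 - \left(-2 + C\right) = 4 - C$)
$g{\left(F,P \right)} = F^{2}$
$S{\left(G,A \right)} = -4$ ($S{\left(G,A \right)} = -3 - 1 = -4$)
$d = -9$ ($d = \left(0 + 3^{2}\right) \left(-1\right) = \left(0 + 9\right) \left(-1\right) = 9 \left(-1\right) = -9$)
$S{\left(x{\left(-4,0 \right)},-2 \right)} d \left(-3\right) \left(-24\right) = - 4 \left(\left(-9\right) \left(-3\right)\right) \left(-24\right) = \left(-4\right) 27 \left(-24\right) = \left(-108\right) \left(-24\right) = 2592$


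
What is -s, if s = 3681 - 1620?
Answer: -2061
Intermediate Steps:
s = 2061
-s = -1*2061 = -2061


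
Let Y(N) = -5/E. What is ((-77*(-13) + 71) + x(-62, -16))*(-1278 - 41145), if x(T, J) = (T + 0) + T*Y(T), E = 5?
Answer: -45477456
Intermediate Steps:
Y(N) = -1 (Y(N) = -5/5 = -5*1/5 = -1)
x(T, J) = 0 (x(T, J) = (T + 0) + T*(-1) = T - T = 0)
((-77*(-13) + 71) + x(-62, -16))*(-1278 - 41145) = ((-77*(-13) + 71) + 0)*(-1278 - 41145) = ((1001 + 71) + 0)*(-42423) = (1072 + 0)*(-42423) = 1072*(-42423) = -45477456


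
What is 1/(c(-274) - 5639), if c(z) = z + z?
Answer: -1/6187 ≈ -0.00016163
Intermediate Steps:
c(z) = 2*z
1/(c(-274) - 5639) = 1/(2*(-274) - 5639) = 1/(-548 - 5639) = 1/(-6187) = -1/6187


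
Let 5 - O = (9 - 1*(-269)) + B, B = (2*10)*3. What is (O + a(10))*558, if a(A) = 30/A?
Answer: -184140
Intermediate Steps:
B = 60 (B = 20*3 = 60)
O = -333 (O = 5 - ((9 - 1*(-269)) + 60) = 5 - ((9 + 269) + 60) = 5 - (278 + 60) = 5 - 1*338 = 5 - 338 = -333)
(O + a(10))*558 = (-333 + 30/10)*558 = (-333 + 30*(1/10))*558 = (-333 + 3)*558 = -330*558 = -184140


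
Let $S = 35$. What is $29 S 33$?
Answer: $33495$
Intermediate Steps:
$29 S 33 = 29 \cdot 35 \cdot 33 = 1015 \cdot 33 = 33495$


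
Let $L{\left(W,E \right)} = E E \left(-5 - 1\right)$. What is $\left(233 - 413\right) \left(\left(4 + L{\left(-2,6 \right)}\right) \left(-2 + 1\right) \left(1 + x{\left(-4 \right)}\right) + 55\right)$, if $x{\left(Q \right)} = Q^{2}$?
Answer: $-658620$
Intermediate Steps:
$L{\left(W,E \right)} = - 6 E^{2}$ ($L{\left(W,E \right)} = E^{2} \left(-6\right) = - 6 E^{2}$)
$\left(233 - 413\right) \left(\left(4 + L{\left(-2,6 \right)}\right) \left(-2 + 1\right) \left(1 + x{\left(-4 \right)}\right) + 55\right) = \left(233 - 413\right) \left(\left(4 - 6 \cdot 6^{2}\right) \left(-2 + 1\right) \left(1 + \left(-4\right)^{2}\right) + 55\right) = - 180 \left(\left(4 - 216\right) \left(-1\right) \left(1 + 16\right) + 55\right) = - 180 \left(\left(4 - 216\right) \left(-1\right) 17 + 55\right) = - 180 \left(\left(-212\right) \left(-1\right) 17 + 55\right) = - 180 \left(212 \cdot 17 + 55\right) = - 180 \left(3604 + 55\right) = \left(-180\right) 3659 = -658620$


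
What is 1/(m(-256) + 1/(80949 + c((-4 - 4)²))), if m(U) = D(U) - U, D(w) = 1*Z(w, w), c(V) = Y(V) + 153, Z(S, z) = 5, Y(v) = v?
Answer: 81166/21184327 ≈ 0.0038314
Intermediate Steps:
c(V) = 153 + V (c(V) = V + 153 = 153 + V)
D(w) = 5 (D(w) = 1*5 = 5)
m(U) = 5 - U
1/(m(-256) + 1/(80949 + c((-4 - 4)²))) = 1/((5 - 1*(-256)) + 1/(80949 + (153 + (-4 - 4)²))) = 1/((5 + 256) + 1/(80949 + (153 + (-8)²))) = 1/(261 + 1/(80949 + (153 + 64))) = 1/(261 + 1/(80949 + 217)) = 1/(261 + 1/81166) = 1/(21184327/81166) = 81166/21184327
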